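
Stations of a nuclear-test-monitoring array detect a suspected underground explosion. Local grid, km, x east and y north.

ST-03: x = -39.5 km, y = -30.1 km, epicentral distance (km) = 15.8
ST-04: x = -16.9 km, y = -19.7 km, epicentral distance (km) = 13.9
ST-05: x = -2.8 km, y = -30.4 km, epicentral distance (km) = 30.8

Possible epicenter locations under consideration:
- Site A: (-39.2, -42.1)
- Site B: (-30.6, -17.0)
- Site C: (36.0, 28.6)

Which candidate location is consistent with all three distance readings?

Site B

For each candidate, compare |candidate − station| to the reported distance:
Site A: residuals ST-03 3.8, ST-04 17.7, ST-05 7.4 → max 17.7 km
Site B: residuals ST-03 0.0, ST-04 0.1, ST-05 0.1 → max 0.1 km
Site C: residuals ST-03 79.8, ST-04 57.7, ST-05 39.8 → max 79.8 km
Only Site B has all residuals ≈ 0.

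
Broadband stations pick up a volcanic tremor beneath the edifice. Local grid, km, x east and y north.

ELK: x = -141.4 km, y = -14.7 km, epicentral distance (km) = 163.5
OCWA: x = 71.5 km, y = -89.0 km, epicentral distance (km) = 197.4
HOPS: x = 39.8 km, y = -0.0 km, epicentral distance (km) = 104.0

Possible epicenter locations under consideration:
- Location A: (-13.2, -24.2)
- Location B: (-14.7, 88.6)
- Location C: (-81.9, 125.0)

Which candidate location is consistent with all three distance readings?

For each candidate, compare |candidate − station| to the reported distance:
Location A: residuals ELK 34.9, OCWA 90.8, HOPS 45.7 → max 90.8 km
Location B: residuals ELK 0.0, OCWA 0.0, HOPS 0.0 → max 0.0 km
Location C: residuals ELK 11.7, OCWA 65.9, HOPS 70.5 → max 70.5 km
Only Location B has all residuals ≈ 0.

Location B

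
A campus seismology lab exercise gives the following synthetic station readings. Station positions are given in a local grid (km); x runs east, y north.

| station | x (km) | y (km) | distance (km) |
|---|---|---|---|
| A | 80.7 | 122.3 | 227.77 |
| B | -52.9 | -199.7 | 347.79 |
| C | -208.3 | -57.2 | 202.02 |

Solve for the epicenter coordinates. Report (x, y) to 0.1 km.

Circle about each station: (x − 80.7)² + (y − 122.3)² = 227.77²; (x + 52.9)² + (y + 199.7)² = 347.79²; (x + 208.3)² + (y + 57.2)² = 202.02².
Subtracting the A equation from the B and C equations removes the quadratic terms:
-267.2 x − 644.0 y = -47869.99
-578.0 x − 359.0 y = 36258.04
Solving the 2×2 system: x ≈ -146.7, y ≈ 135.2 km.
Check against A (with the unrounded x, y): √((x − 80.7)²+(y − 122.3)²) = 227.77 ≈ 227.77 km. ✓

(-146.7, 135.2)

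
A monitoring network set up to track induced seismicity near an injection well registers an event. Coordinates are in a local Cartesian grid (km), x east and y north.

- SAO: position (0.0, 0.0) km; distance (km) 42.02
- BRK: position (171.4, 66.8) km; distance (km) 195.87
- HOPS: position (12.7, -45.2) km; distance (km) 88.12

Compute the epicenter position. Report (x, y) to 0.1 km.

Circle about each station: x² + y² = 42.02²; (x − 171.4)² + (y − 66.8)² = 195.87²; (x − 12.7)² + (y + 45.2)² = 88.12².
Subtracting the SAO equation from the BRK and HOPS equations removes the quadratic terms:
342.8 x + 133.6 y = -2759.18
25.4 x − 90.4 y = -3795.12
Solving the 2×2 system: x ≈ -22.0, y ≈ 35.8 km.

-22.0 km east, 35.8 km north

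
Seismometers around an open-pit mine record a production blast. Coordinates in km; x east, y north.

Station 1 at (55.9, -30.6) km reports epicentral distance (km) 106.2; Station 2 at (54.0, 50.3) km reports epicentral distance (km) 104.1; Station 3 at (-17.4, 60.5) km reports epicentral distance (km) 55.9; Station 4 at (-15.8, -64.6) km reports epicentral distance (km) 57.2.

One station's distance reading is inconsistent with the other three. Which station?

Solve using three stations at a time. Using Station 1, Station 2, Station 3 (subtract circle equations pairwise → linear system) gives (x, y) ≈ (-42.1, 10.3).
Distances from that point to each station vs reported:
  Station 1: calculated 106.2 vs reported 106.2 → residual 0.0 km
  Station 2: calculated 104.1 vs reported 104.1 → residual 0.0 km
  Station 3: calculated 56.0 vs reported 55.9 → residual 0.1 km
  Station 4: calculated 79.4 vs reported 57.2 → residual 22.2 km
Station 1, Station 2, Station 3 are mutually consistent (residuals ≈ 0); Station 4 is off by 22.2 km.

Station 4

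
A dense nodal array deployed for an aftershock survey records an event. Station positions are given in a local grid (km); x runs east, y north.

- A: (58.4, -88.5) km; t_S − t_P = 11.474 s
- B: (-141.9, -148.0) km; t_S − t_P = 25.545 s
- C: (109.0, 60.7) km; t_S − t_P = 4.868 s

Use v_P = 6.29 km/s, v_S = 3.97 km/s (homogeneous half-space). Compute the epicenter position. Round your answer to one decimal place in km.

Distance from S−P lag: d = Δt · v_P v_S / (v_P − v_S) = Δt · (6.29·3.97)/(6.29−3.97) ≈ 10.7635·Δt.
So d_A = 123.50, d_B = 274.95, d_C = 52.40 km.
Circle about each station: (x − 58.4)² + (y + 88.5)² = 123.50²; (x + 141.9)² + (y + 148.0)² = 274.95²; (x − 109.0)² + (y − 60.7)² = 52.40².
Subtracting the A equation from the B and C equations removes the quadratic terms:
-400.6 x − 119.0 y = -29548.45
101.2 x + 298.4 y = 16829.17
Solving the 2×2 system: x ≈ 63.4, y ≈ 34.9 km.
Check against A (with the unrounded x, y): √((x − 58.4)²+(y + 88.5)²) = 123.50 ≈ 123.50 km. ✓

(63.4, 34.9)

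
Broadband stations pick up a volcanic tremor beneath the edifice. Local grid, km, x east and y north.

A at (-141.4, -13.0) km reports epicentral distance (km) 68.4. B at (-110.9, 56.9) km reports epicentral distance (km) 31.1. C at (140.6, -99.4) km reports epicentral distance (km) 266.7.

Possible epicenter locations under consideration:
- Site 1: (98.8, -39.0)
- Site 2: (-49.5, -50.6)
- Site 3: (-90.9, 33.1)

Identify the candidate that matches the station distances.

For each candidate, compare |candidate − station| to the reported distance:
Site 1: residuals A 173.2, B 199.5, C 193.2 → max 199.5 km
Site 2: residuals A 30.9, B 92.7, C 70.4 → max 92.7 km
Site 3: residuals A 0.0, B 0.0, C 0.0 → max 0.0 km
Only Site 3 has all residuals ≈ 0.

Site 3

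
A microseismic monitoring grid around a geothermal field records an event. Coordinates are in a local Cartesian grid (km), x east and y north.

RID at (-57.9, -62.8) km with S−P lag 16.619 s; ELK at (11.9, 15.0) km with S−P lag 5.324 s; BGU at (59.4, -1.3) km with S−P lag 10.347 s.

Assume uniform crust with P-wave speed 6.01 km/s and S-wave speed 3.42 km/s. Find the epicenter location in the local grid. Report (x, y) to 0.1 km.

Distance from S−P lag: d = Δt · v_P v_S / (v_P − v_S) = Δt · (6.01·3.42)/(6.01−3.42) ≈ 7.9360·Δt.
So d_RID = 131.89, d_ELK = 42.25, d_BGU = 82.11 km.
Circle about each station: (x + 57.9)² + (y + 62.8)² = 131.89²; (x − 11.9)² + (y − 15.0)² = 42.25²; (x − 59.4)² + (y + 1.3)² = 82.11².
Subtracting the RID equation from the ELK and BGU equations removes the quadratic terms:
139.6 x + 155.6 y = 8680.27
234.6 x + 123.0 y = 6886.72
Solving the 2×2 system: x ≈ 0.2, y ≈ 55.6 km.
Check against RID (with the unrounded x, y): √((x + 57.9)²+(y + 62.8)²) = 131.89 ≈ 131.89 km. ✓

0.2 km east, 55.6 km north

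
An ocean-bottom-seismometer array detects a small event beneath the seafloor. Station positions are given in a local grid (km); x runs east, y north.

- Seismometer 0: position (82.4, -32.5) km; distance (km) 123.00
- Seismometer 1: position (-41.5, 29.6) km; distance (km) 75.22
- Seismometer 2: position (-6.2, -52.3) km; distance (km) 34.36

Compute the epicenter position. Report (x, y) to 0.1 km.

x ≈ -39.9 km, y ≈ -45.6 km

Circle about each station: (x − 82.4)² + (y + 32.5)² = 123.00²; (x + 41.5)² + (y − 29.6)² = 75.22²; (x + 6.2)² + (y + 52.3)² = 34.36².
Subtracting pairs of circle equations eliminates x²+y² and gives linear equations (the radical axes):
-247.8 x + 124.2 y = 4223.35
-177.2 x − 39.6 y = 8876.11
Solving the 2×2 system: x ≈ -39.9, y ≈ -45.6 km.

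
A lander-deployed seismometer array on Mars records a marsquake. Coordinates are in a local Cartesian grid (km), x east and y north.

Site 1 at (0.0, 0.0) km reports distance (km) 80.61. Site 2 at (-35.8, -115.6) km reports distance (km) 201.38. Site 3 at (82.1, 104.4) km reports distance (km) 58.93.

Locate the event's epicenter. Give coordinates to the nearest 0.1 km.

31.5 km east, 74.2 km north

Circle about each station: x² + y² = 80.61²; (x + 35.8)² + (y + 115.6)² = 201.38²; (x − 82.1)² + (y − 104.4)² = 58.93².
Subtracting the Site 1 equation from the Site 2 and Site 3 equations removes the quadratic terms:
-71.6 x − 231.2 y = -19410.93
164.2 x + 208.8 y = 20665.00
Solving the 2×2 system: x ≈ 31.5, y ≈ 74.2 km.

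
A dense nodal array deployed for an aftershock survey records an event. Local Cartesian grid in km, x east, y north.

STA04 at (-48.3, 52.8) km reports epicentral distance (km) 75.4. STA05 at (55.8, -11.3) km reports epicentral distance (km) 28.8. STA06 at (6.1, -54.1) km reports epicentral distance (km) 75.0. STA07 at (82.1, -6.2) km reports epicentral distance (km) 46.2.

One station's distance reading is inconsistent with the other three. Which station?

Solve using three stations at a time. Using STA05, STA06, STA07 (subtract circle equations pairwise → linear system) gives (x, y) ≈ (39.9, 12.9).
Distances from that point to each station vs reported:
  STA04: calculated 96.9 vs reported 75.4 → residual 21.5 km
  STA05: calculated 28.9 vs reported 28.8 → residual 0.1 km
  STA06: calculated 75.0 vs reported 75.0 → residual 0.0 km
  STA07: calculated 46.3 vs reported 46.2 → residual 0.1 km
STA05, STA06, STA07 are mutually consistent (residuals ≈ 0); STA04 is off by 21.5 km.

STA04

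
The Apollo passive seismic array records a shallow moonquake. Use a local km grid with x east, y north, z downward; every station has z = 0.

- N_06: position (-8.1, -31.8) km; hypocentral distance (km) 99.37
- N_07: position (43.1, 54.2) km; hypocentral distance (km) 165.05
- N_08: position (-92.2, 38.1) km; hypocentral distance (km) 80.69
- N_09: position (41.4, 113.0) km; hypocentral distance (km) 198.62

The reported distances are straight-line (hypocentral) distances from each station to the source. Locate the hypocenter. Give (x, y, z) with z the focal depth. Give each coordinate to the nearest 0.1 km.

Each station gives a sphere (x−x_i)² + (y−y_i)² + z² = d_i² (stations at z=0).
Subtracting the N_06 sphere from N_07 and N_08: z² cancels, leaving linear equations in x and y:
102.4 x + 172.0 y = -13648.71
-168.2 x + 139.8 y = 12239.12
Solving: x ≈ -92.800, y ≈ -24.105 km (keep extra digits for the depth step; rounded: -92.8, -24.1).
Then from the N_06 sphere: z² = 99.37² − (x + 8.1)² − (y + 31.8)² with x = -92.800, y = -24.105, so z ≈ 51.392 ≈ 51.4 km.

x ≈ -92.8 km, y ≈ -24.1 km, depth ≈ 51.4 km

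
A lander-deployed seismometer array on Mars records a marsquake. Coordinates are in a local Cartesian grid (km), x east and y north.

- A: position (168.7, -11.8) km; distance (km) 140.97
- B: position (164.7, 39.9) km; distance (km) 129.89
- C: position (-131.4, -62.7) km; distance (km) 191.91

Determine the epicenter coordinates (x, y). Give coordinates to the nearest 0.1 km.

Circle about each station: (x − 168.7)² + (y + 11.8)² = 140.97²; (x − 164.7)² + (y − 39.9)² = 129.89²; (x + 131.4)² + (y + 62.7)² = 191.91².
Subtracting the A equation from the B and C equations removes the quadratic terms:
-8.0 x + 103.4 y = 3120.30
-600.2 x − 101.8 y = -24358.59
Solving the 2×2 system: x ≈ 35.0, y ≈ 32.9 km.

35.0 km east, 32.9 km north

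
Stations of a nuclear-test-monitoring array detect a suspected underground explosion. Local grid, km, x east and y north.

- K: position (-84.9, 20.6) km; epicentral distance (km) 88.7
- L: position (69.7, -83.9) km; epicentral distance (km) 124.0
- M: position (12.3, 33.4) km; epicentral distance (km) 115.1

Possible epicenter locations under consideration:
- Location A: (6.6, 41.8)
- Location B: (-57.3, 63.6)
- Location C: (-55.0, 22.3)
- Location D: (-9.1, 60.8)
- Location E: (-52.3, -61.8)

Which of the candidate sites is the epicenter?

Location E

For each candidate, compare |candidate − station| to the reported distance:
Location A: residuals K 5.2, L 16.6, M 104.9 → max 104.9 km
Location B: residuals K 37.6, L 70.6, M 39.2 → max 70.6 km
Location C: residuals K 58.8, L 39.8, M 46.9 → max 58.8 km
Location D: residuals K 2.9, L 40.8, M 80.3 → max 80.3 km
Location E: residuals K 0.1, L 0.0, M 0.1 → max 0.1 km
Only Location E has all residuals ≈ 0.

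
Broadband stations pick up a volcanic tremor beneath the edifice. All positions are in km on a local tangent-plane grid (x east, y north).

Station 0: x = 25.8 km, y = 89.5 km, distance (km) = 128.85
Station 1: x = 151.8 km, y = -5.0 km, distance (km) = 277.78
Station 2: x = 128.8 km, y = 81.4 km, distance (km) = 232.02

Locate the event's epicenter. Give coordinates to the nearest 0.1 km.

-101.6 km east, 108.8 km north

Circle about each station: (x − 25.8)² + (y − 89.5)² = 128.85²; (x − 151.8)² + (y + 5.0)² = 277.78²; (x − 128.8)² + (y − 81.4)² = 232.02².
Subtracting the Station 0 equation from the Station 1 and Station 2 equations removes the quadratic terms:
252.0 x − 189.0 y = -46167.06
206.0 x − 16.2 y = -22691.45
Solving the 2×2 system: x ≈ -101.6, y ≈ 108.8 km.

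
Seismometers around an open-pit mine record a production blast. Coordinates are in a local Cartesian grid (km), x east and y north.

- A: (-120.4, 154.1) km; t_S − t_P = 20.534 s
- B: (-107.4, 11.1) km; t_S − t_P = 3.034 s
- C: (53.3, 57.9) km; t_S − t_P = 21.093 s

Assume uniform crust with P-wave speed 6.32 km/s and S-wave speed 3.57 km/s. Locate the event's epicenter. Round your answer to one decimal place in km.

Distance from S−P lag: d = Δt · v_P v_S / (v_P − v_S) = Δt · (6.32·3.57)/(6.32−3.57) ≈ 8.2045·Δt.
So d_A = 168.47, d_B = 24.89, d_C = 173.06 km.
Circle about each station: (x + 120.4)² + (y − 154.1)² = 168.47²; (x + 107.4)² + (y − 11.1)² = 24.89²; (x − 53.3)² + (y − 57.9)² = 173.06².
Subtracting the A equation from the B and C equations removes the quadratic terms:
26.0 x − 286.0 y = 1177.63
347.4 x − 192.4 y = -33617.29
Solving the 2×2 system: x ≈ -104.3, y ≈ -13.6 km.
Check against A (with the unrounded x, y): √((x + 120.4)²+(y − 154.1)²) = 168.47 ≈ 168.47 km. ✓

x ≈ -104.3 km, y ≈ -13.6 km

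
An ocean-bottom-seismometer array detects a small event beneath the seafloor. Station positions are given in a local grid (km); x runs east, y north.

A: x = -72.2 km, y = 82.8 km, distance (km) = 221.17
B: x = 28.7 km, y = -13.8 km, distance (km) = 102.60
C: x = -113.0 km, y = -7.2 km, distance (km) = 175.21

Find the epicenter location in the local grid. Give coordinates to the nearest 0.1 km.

Circle about each station: (x + 72.2)² + (y − 82.8)² = 221.17²; (x − 28.7)² + (y + 13.8)² = 102.60²; (x + 113.0)² + (y + 7.2)² = 175.21².
Subtracting the A equation from the B and C equations removes the quadratic terms:
201.8 x − 193.2 y = 27334.86
-81.6 x − 180.0 y = 18969.78
Solving the 2×2 system: x ≈ 24.1, y ≈ -116.3 km.

24.1 km east, -116.3 km north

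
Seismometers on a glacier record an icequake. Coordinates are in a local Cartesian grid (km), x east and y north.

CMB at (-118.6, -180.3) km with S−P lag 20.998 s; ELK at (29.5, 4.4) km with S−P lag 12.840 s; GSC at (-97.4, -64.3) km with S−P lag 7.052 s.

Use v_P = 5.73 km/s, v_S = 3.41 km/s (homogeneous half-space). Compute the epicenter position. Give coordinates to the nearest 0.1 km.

x ≈ -77.9 km, y ≈ -8.2 km

Distance from S−P lag: d = Δt · v_P v_S / (v_P − v_S) = Δt · (5.73·3.41)/(5.73−3.41) ≈ 8.4221·Δt.
So d_CMB = 176.85, d_ELK = 108.14, d_GSC = 59.39 km.
Circle about each station: (x + 118.6)² + (y + 180.3)² = 176.85²; (x − 29.5)² + (y − 4.4)² = 108.14²; (x + 97.4)² + (y + 64.3)² = 59.39².
Subtracting pairs of circle equations eliminates x²+y² and gives linear equations (the radical axes):
296.2 x + 369.4 y = -26102.78
42.4 x + 232.0 y = -5204.05
Solving the 2×2 system: x ≈ -77.9, y ≈ -8.2 km.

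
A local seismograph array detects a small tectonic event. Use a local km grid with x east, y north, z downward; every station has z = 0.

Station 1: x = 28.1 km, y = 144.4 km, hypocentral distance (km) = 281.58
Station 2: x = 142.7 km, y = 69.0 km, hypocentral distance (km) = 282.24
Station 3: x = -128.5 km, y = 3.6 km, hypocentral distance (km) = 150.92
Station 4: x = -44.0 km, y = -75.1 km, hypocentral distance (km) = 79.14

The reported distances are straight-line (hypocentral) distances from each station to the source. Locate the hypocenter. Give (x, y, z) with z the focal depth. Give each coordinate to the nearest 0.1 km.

Each station gives a sphere (x−x_i)² + (y−y_i)² + z² = d_i² (stations at z=0).
Subtracting the Station 1 sphere from Station 2 and Station 3: z² cancels, leaving linear equations in x and y:
229.2 x − 150.8 y = 3111.20
-313.2 x − 281.6 y = 51394.69
Solving: x ≈ -61.501, y ≈ -114.107 km (keep extra digits for the depth step; rounded: -61.5, -114.1).
Then from the Station 1 sphere: z² = 281.58² − (x − 28.1)² − (y − 144.4)² with x = -61.501, y = -114.107, so z ≈ 66.581 ≈ 66.6 km.
Check against Station 4 (with the unrounded solution): distance 79.13 ≈ 79.14 km. ✓

(-61.5, -114.1, 66.6)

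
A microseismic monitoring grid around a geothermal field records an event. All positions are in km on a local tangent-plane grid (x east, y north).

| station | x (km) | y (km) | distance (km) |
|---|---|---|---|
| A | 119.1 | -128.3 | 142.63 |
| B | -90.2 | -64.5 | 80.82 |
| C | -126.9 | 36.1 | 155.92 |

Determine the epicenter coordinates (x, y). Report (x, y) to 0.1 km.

(-9.4, -66.4)

Circle about each station: (x − 119.1)² + (y + 128.3)² = 142.63²; (x + 90.2)² + (y + 64.5)² = 80.82²; (x + 126.9)² + (y − 36.1)² = 155.92².
Subtracting the A equation from the B and C equations removes the quadratic terms:
-418.6 x + 127.6 y = -4537.97
-492.0 x + 328.8 y = -17206.61
Solving the 2×2 system: x ≈ -9.4, y ≈ -66.4 km.
Check against A (with the unrounded x, y): √((x − 119.1)²+(y + 128.3)²) = 142.63 ≈ 142.63 km. ✓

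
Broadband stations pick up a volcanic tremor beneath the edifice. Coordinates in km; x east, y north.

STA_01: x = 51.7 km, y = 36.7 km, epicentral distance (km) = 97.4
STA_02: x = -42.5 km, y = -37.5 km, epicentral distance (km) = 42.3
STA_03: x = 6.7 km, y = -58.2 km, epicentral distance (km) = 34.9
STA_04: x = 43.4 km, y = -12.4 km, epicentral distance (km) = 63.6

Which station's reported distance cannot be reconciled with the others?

STA_02

Solve using three stations at a time. Using STA_01, STA_03, STA_04 (subtract circle equations pairwise → linear system) gives (x, y) ≈ (-17.2, -32.3).
Distances from that point to each station vs reported:
  STA_01: calculated 97.5 vs reported 97.4 → residual 0.1 km
  STA_02: calculated 25.8 vs reported 42.3 → residual 16.5 km
  STA_03: calculated 35.2 vs reported 34.9 → residual 0.3 km
  STA_04: calculated 63.8 vs reported 63.6 → residual 0.2 km
STA_01, STA_03, STA_04 are mutually consistent (residuals ≈ 0); STA_02 is off by 16.5 km.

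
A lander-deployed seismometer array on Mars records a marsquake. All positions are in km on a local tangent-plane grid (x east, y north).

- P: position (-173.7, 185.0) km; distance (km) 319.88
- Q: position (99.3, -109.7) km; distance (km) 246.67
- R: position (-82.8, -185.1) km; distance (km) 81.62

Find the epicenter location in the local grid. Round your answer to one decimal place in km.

Circle about each station: (x + 173.7)² + (y − 185.0)² = 319.88²; (x − 99.3)² + (y + 109.7)² = 246.67²; (x + 82.8)² + (y + 185.1)² = 81.62².
Subtracting pairs of circle equations eliminates x²+y² and gives linear equations (the radical axes):
546.0 x − 589.4 y = -1024.98
181.8 x − 740.2 y = 72382.55
Solving the 2×2 system: x ≈ -146.2, y ≈ -133.7 km.

x ≈ -146.2 km, y ≈ -133.7 km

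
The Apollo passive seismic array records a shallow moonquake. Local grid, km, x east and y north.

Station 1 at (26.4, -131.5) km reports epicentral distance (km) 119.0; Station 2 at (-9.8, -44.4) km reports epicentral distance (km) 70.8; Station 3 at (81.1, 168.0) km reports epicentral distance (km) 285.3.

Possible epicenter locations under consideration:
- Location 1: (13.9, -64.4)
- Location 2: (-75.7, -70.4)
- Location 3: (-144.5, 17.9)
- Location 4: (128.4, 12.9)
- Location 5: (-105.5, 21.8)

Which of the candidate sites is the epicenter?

For each candidate, compare |candidate − station| to the reported distance:
Location 1: residuals Station 1 50.7, Station 2 39.8, Station 3 43.4 → max 50.7 km
Location 2: residuals Station 1 0.0, Station 2 0.0, Station 3 0.0 → max 0.0 km
Location 3: residuals Station 1 108.0, Station 2 77.6, Station 3 14.3 → max 108.0 km
Location 4: residuals Station 1 57.8, Station 2 78.8, Station 3 123.1 → max 123.1 km
Location 5: residuals Station 1 83.2, Station 2 45.6, Station 3 48.2 → max 83.2 km
Only Location 2 has all residuals ≈ 0.

Location 2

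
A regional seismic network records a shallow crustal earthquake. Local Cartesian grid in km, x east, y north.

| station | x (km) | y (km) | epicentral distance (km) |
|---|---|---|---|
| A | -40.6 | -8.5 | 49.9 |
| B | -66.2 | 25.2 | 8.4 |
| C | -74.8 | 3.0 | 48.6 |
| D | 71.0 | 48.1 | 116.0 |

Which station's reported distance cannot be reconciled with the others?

Solve using three stations at a time. Using A, C, D (subtract circle equations pairwise → linear system) gives (x, y) ≈ (-44.8, 41.2).
Distances from that point to each station vs reported:
  A: calculated 49.9 vs reported 49.9 → residual 0.0 km
  B: calculated 26.7 vs reported 8.4 → residual 18.3 km
  C: calculated 48.6 vs reported 48.6 → residual 0.0 km
  D: calculated 116.0 vs reported 116.0 → residual 0.0 km
A, C, D are mutually consistent (residuals ≈ 0); B is off by 18.3 km.

B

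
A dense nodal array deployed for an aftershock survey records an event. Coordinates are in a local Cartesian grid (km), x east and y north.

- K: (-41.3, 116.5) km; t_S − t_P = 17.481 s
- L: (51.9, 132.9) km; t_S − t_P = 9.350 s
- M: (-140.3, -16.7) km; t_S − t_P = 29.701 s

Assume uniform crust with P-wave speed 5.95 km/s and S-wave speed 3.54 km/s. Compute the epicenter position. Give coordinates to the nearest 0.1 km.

104.3 km east, 70.2 km north

Distance from S−P lag: d = Δt · v_P v_S / (v_P − v_S) = Δt · (5.95·3.54)/(5.95−3.54) ≈ 8.7398·Δt.
So d_K = 152.78, d_L = 81.72, d_M = 259.58 km.
Circle about each station: (x + 41.3)² + (y − 116.5)² = 152.78²; (x − 51.9)² + (y − 132.9)² = 81.72²; (x + 140.3)² + (y + 16.7)² = 259.58².
Subtracting pairs of circle equations eliminates x²+y² and gives linear equations (the radical axes):
186.4 x + 32.8 y = 21741.65
-198.0 x − 266.4 y = -39355.01
Solving the 2×2 system: x ≈ 104.3, y ≈ 70.2 km.
Check against K (with the unrounded x, y): √((x + 41.3)²+(y − 116.5)²) = 152.76 ≈ 152.78 km. ✓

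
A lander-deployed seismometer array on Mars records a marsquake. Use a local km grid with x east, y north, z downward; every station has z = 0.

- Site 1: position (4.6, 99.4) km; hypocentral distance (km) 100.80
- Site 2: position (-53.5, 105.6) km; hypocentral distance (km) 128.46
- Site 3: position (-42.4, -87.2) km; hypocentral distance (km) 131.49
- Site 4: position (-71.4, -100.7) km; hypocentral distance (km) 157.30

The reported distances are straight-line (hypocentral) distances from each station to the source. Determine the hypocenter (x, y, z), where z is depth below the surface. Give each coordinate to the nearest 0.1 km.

Each station gives a sphere (x−x_i)² + (y−y_i)² + z² = d_i² (stations at z=0).
Subtracting the Site 1 sphere from Site 2 and Site 3: z² cancels, leaving linear equations in x and y:
-116.2 x + 12.4 y = -2229.24
-94.0 x − 373.2 y = -7628.90
Solving: x ≈ 20.807, y ≈ 15.201 km (keep extra digits for the depth step; rounded: 20.8, 15.2).
Then from the Site 1 sphere: z² = 100.80² − (x − 4.6)² − (y − 99.4)² with x = 20.807, y = 15.201, so z ≈ 52.995 ≈ 53.0 km.
Check against Site 4 (with the unrounded solution): distance 157.30 ≈ 157.30 km. ✓

x ≈ 20.8 km, y ≈ 15.2 km, depth ≈ 53.0 km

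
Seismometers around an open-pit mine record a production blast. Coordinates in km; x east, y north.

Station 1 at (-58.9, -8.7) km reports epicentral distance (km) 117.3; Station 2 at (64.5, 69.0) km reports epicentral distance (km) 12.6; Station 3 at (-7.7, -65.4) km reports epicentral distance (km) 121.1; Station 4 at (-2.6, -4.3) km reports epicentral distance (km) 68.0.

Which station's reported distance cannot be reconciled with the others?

Station 2

Solve using three stations at a time. Using Station 1, Station 3, Station 4 (subtract circle equations pairwise → linear system) gives (x, y) ≈ (46.5, 43.0).
Distances from that point to each station vs reported:
  Station 1: calculated 117.4 vs reported 117.3 → residual 0.1 km
  Station 2: calculated 31.6 vs reported 12.6 → residual 19.0 km
  Station 3: calculated 121.2 vs reported 121.1 → residual 0.1 km
  Station 4: calculated 68.2 vs reported 68.0 → residual 0.2 km
Station 1, Station 3, Station 4 are mutually consistent (residuals ≈ 0); Station 2 is off by 19.0 km.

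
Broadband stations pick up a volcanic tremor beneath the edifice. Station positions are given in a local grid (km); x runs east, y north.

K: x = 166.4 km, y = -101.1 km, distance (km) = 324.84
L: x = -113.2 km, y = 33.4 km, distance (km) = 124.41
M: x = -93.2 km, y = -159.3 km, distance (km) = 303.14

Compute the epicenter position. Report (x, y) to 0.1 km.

Circle about each station: (x − 166.4)² + (y + 101.1)² = 324.84²; (x + 113.2)² + (y − 33.4)² = 124.41²; (x + 93.2)² + (y + 159.3)² = 303.14².
Subtracting the K equation from the L and M equations removes the quadratic terms:
-559.2 x + 269.0 y = 66062.81
-519.2 x − 116.4 y = 9779.73
Solving the 2×2 system: x ≈ -50.4, y ≈ 140.8 km.

(-50.4, 140.8)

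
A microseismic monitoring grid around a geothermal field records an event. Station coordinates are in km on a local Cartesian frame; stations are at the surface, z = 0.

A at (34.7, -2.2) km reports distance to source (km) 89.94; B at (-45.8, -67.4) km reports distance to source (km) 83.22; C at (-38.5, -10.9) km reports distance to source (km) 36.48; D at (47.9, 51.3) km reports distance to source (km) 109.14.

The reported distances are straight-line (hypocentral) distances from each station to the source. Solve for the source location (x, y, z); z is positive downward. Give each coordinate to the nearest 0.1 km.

(-50.2, 11.4, 26.4)

Each station gives a sphere (x−x_i)² + (y−y_i)² + z² = d_i² (stations at z=0).
Subtracting the A sphere from B and C: z² cancels, leaving linear equations in x and y:
-161.0 x − 130.4 y = 6595.11
-146.4 x − 17.4 y = 7150.54
Solving: x ≈ -50.198, y ≈ 11.401 km (keep extra digits for the depth step; rounded: -50.2, 11.4).
Then from the A sphere: z² = 89.94² − (x − 34.7)² − (y + 2.2)² with x = -50.198, y = 11.401, so z ≈ 26.392 ≈ 26.4 km.
Check against D (with the unrounded solution): distance 109.14 ≈ 109.14 km. ✓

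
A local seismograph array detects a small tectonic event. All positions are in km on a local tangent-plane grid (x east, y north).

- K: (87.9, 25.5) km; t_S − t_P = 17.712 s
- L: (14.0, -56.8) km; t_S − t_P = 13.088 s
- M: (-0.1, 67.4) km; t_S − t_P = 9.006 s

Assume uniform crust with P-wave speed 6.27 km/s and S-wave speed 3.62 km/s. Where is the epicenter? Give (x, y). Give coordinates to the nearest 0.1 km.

Distance from S−P lag: d = Δt · v_P v_S / (v_P − v_S) = Δt · (6.27·3.62)/(6.27−3.62) ≈ 8.5651·Δt.
So d_K = 151.70, d_L = 112.10, d_M = 77.14 km.
Circle about each station: (x − 87.9)² + (y − 25.5)² = 151.70²; (x − 14.0)² + (y + 56.8)² = 112.10²; (x + 0.1)² + (y − 67.4)² = 77.14².
Subtracting the K equation from the L and M equations removes the quadratic terms:
-147.8 x − 164.6 y = 5492.06
-176.0 x + 83.8 y = 13228.42
Solving the 2×2 system: x ≈ -63.8, y ≈ 23.9 km.

x ≈ -63.8 km, y ≈ 23.9 km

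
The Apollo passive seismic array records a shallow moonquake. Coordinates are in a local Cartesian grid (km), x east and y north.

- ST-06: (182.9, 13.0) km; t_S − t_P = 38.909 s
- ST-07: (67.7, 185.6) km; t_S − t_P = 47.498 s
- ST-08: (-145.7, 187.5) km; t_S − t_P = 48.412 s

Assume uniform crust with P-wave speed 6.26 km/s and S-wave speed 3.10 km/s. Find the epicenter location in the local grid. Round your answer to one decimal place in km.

(-33.7, -87.9)

Distance from S−P lag: d = Δt · v_P v_S / (v_P − v_S) = Δt · (6.26·3.10)/(6.26−3.10) ≈ 6.1411·Δt.
So d_ST-06 = 238.95, d_ST-07 = 291.69, d_ST-08 = 297.30 km.
Circle about each station: (x − 182.9)² + (y − 13.0)² = 238.95²; (x − 67.7)² + (y − 185.6)² = 291.69²; (x + 145.7)² + (y − 187.5)² = 297.30².
Subtracting the ST-06 equation from the ST-07 and ST-08 equations removes the quadratic terms:
-230.4 x + 345.2 y = -22576.71
-657.2 x + 349.0 y = -8526.86
Solving the 2×2 system: x ≈ -33.7, y ≈ -87.9 km.
Check against ST-06 (with the unrounded x, y): √((x − 182.9)²+(y − 13.0)²) = 238.95 ≈ 238.95 km. ✓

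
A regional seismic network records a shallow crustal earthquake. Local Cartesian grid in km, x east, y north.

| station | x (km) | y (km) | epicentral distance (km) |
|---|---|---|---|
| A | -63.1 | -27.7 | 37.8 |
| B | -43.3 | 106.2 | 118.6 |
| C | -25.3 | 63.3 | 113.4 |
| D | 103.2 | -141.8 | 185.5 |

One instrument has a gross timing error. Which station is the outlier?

Solve using three stations at a time. Using A, B, D (subtract circle equations pairwise → linear system) gives (x, y) ≈ (-28.9, -11.5).
Distances from that point to each station vs reported:
  A: calculated 37.8 vs reported 37.8 → residual 0.0 km
  B: calculated 118.6 vs reported 118.6 → residual 0.0 km
  C: calculated 74.9 vs reported 113.4 → residual 38.5 km
  D: calculated 185.5 vs reported 185.5 → residual 0.0 km
A, B, D are mutually consistent (residuals ≈ 0); C is off by 38.5 km.

C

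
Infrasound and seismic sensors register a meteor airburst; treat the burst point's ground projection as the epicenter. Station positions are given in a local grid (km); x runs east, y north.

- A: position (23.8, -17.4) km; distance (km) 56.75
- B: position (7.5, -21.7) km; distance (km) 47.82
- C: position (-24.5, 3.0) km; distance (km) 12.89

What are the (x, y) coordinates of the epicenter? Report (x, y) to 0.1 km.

-22.3 km east, 15.7 km north

Circle about each station: (x − 23.8)² + (y + 17.4)² = 56.75²; (x − 7.5)² + (y + 21.7)² = 47.82²; (x + 24.5)² + (y − 3.0)² = 12.89².
Subtracting pairs of circle equations eliminates x²+y² and gives linear equations (the radical axes):
-32.6 x − 8.6 y = 591.75
-96.6 x + 40.8 y = 2794.46
Solving the 2×2 system: x ≈ -22.3, y ≈ 15.7 km.
Check against A (with the unrounded x, y): √((x − 23.8)²+(y + 17.4)²) = 56.75 ≈ 56.75 km. ✓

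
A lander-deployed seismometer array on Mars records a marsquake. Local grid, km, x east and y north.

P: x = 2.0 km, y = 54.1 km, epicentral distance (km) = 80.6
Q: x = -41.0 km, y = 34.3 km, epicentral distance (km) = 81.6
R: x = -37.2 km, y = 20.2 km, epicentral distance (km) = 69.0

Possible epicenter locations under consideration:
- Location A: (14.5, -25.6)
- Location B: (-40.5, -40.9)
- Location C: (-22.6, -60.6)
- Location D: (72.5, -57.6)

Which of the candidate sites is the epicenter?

For each candidate, compare |candidate − station| to the reported distance:
Location A: residuals P 0.1, Q 0.1, R 0.1 → max 0.1 km
Location B: residuals P 23.5, Q 6.4, R 7.8 → max 23.5 km
Location C: residuals P 36.7, Q 15.1, R 13.1 → max 36.7 km
Location D: residuals P 51.5, Q 64.4, R 65.5 → max 65.5 km
Only Location A has all residuals ≈ 0.

Location A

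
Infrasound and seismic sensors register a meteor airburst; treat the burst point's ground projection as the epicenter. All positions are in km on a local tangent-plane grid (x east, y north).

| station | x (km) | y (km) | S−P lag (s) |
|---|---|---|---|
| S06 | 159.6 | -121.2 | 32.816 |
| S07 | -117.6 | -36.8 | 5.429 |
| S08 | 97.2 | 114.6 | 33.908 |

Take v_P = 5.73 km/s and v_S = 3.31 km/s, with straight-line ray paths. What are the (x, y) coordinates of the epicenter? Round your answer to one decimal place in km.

(-92.7, -71.3)

Distance from S−P lag: d = Δt · v_P v_S / (v_P − v_S) = Δt · (5.73·3.31)/(5.73−3.31) ≈ 7.8373·Δt.
So d_S06 = 257.19, d_S07 = 42.55, d_S08 = 265.75 km.
Circle about each station: (x − 159.6)² + (y + 121.2)² = 257.19²; (x + 117.6)² + (y + 36.8)² = 42.55²; (x − 97.2)² + (y − 114.6)² = 265.75².
Subtracting the S06 equation from the S07 and S08 equations removes the quadratic terms:
-554.4 x + 168.8 y = 39358.59
-124.8 x + 471.6 y = -22056.97
Solving the 2×2 system: x ≈ -92.7, y ≈ -71.3 km.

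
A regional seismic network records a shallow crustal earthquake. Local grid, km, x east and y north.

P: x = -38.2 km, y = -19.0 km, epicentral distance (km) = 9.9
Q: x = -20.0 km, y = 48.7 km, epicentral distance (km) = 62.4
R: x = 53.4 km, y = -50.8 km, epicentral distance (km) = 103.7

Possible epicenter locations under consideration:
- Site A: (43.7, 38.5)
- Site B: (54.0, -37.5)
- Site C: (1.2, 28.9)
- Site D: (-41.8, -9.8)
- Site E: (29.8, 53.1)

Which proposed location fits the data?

For each candidate, compare |candidate − station| to the reported distance:
Site A: residuals P 90.2, Q 2.1, R 13.9 → max 90.2 km
Site B: residuals P 84.1, Q 51.2, R 90.4 → max 90.4 km
Site C: residuals P 52.1, Q 33.4, R 8.4 → max 52.1 km
Site D: residuals P 0.0, Q 0.0, R 0.0 → max 0.0 km
Site E: residuals P 89.2, Q 12.4, R 2.8 → max 89.2 km
Only Site D has all residuals ≈ 0.

Site D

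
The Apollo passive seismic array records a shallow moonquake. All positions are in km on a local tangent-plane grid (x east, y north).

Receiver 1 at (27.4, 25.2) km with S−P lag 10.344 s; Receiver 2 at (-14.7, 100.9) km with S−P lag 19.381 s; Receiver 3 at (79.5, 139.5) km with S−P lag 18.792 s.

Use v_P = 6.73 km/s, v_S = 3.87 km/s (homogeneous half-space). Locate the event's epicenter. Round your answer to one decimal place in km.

Distance from S−P lag: d = Δt · v_P v_S / (v_P − v_S) = Δt · (6.73·3.87)/(6.73−3.87) ≈ 9.1067·Δt.
So d_Receiver 1 = 94.20, d_Receiver 2 = 176.50, d_Receiver 3 = 171.13 km.
Circle about each station: (x − 27.4)² + (y − 25.2)² = 94.20²; (x + 14.7)² + (y − 100.9)² = 176.50²; (x − 79.5)² + (y − 139.5)² = 171.13².
Subtracting the Receiver 1 equation from the Receiver 2 and Receiver 3 equations removes the quadratic terms:
-84.2 x + 151.4 y = -13267.51
104.2 x + 228.6 y = 3982.86
Solving the 2×2 system: x ≈ 103.8, y ≈ -29.9 km.

(103.8, -29.9)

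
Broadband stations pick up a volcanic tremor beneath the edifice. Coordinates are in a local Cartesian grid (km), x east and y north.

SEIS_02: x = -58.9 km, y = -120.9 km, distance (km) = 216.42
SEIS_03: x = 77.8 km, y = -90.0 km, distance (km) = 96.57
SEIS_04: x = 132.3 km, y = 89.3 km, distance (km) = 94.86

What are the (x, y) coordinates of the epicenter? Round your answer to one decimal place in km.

Circle about each station: (x + 58.9)² + (y + 120.9)² = 216.42²; (x − 77.8)² + (y + 90.0)² = 96.57²; (x − 132.3)² + (y − 89.3)² = 94.86².
Subtracting pairs of circle equations eliminates x²+y² and gives linear equations (the radical axes):
273.4 x + 61.8 y = 33578.67
382.4 x + 420.4 y = 45230.96
Solving the 2×2 system: x ≈ 124.0, y ≈ -5.2 km.

(124.0, -5.2)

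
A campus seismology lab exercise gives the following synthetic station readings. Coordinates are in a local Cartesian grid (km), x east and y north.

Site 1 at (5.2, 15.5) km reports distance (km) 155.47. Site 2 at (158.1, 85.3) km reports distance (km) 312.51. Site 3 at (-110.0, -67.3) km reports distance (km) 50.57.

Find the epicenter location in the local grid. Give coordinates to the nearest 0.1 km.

Circle about each station: (x − 5.2)² + (y − 15.5)² = 155.47²; (x − 158.1)² + (y − 85.3)² = 312.51²; (x + 110.0)² + (y + 67.3)² = 50.57².
Subtracting the Site 1 equation from the Site 2 and Site 3 equations removes the quadratic terms:
305.8 x + 139.6 y = -41487.17
-230.4 x − 165.6 y = 37975.60
Solving the 2×2 system: x ≈ -84.9, y ≈ -111.2 km.
Check against Site 1 (with the unrounded x, y): √((x − 5.2)²+(y − 15.5)²) = 155.46 ≈ 155.47 km. ✓

(-84.9, -111.2)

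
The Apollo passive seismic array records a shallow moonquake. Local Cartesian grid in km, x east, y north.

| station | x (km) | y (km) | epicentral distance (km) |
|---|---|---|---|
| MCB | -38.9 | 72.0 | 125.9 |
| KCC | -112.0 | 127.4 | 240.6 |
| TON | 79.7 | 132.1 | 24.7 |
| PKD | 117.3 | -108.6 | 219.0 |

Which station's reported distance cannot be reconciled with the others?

KCC

Solve using three stations at a time. Using MCB, TON, PKD (subtract circle equations pairwise → linear system) gives (x, y) ≈ (81.9, 107.5).
Distances from that point to each station vs reported:
  MCB: calculated 125.9 vs reported 125.9 → residual 0.0 km
  KCC: calculated 194.9 vs reported 240.6 → residual 45.7 km
  TON: calculated 24.7 vs reported 24.7 → residual 0.0 km
  PKD: calculated 219.0 vs reported 219.0 → residual 0.0 km
MCB, TON, PKD are mutually consistent (residuals ≈ 0); KCC is off by 45.7 km.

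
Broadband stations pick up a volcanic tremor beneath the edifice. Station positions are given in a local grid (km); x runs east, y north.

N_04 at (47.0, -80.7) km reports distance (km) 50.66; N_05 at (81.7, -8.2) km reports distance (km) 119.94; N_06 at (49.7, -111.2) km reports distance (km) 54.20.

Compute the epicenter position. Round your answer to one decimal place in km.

-1.8 km east, -94.3 km north

Circle about each station: (x − 47.0)² + (y + 80.7)² = 50.66²; (x − 81.7)² + (y + 8.2)² = 119.94²; (x − 49.7)² + (y + 111.2)² = 54.20².
Subtracting pairs of circle equations eliminates x²+y² and gives linear equations (the radical axes):
69.4 x + 145.0 y = -13798.53
5.4 x − 61.0 y = 5742.84
Solving the 2×2 system: x ≈ -1.8, y ≈ -94.3 km.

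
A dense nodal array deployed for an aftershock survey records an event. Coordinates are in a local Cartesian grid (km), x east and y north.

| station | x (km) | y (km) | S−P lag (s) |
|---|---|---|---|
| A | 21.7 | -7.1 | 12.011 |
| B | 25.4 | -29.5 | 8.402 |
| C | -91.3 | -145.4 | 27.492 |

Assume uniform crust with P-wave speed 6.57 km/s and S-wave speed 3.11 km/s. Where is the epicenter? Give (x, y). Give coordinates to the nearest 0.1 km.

52.9 km east, -70.8 km north

Distance from S−P lag: d = Δt · v_P v_S / (v_P − v_S) = Δt · (6.57·3.11)/(6.57−3.11) ≈ 5.9054·Δt.
So d_A = 70.93, d_B = 49.62, d_C = 162.35 km.
Circle about each station: (x − 21.7)² + (y + 7.1)² = 70.93²; (x − 25.4)² + (y + 29.5)² = 49.62²; (x + 91.3)² + (y + 145.4)² = 162.35².
Subtracting pairs of circle equations eliminates x²+y² and gives linear equations (the radical axes):
7.4 x − 44.8 y = 3563.03
-226.0 x − 276.6 y = 7629.09
Solving the 2×2 system: x ≈ 52.9, y ≈ -70.8 km.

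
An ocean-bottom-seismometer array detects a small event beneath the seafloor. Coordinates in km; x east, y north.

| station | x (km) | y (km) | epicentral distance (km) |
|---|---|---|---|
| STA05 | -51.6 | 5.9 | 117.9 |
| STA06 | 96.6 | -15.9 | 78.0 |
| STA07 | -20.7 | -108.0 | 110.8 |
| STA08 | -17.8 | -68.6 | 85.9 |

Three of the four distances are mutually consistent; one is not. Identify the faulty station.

STA06

Solve using three stations at a time. Using STA05, STA07, STA08 (subtract circle equations pairwise → linear system) gives (x, y) ≈ (60.3, -32.0).
Distances from that point to each station vs reported:
  STA05: calculated 118.2 vs reported 117.9 → residual 0.3 km
  STA06: calculated 39.7 vs reported 78.0 → residual 38.3 km
  STA07: calculated 111.1 vs reported 110.8 → residual 0.3 km
  STA08: calculated 86.3 vs reported 85.9 → residual 0.4 km
STA05, STA07, STA08 are mutually consistent (residuals ≈ 0); STA06 is off by 38.3 km.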